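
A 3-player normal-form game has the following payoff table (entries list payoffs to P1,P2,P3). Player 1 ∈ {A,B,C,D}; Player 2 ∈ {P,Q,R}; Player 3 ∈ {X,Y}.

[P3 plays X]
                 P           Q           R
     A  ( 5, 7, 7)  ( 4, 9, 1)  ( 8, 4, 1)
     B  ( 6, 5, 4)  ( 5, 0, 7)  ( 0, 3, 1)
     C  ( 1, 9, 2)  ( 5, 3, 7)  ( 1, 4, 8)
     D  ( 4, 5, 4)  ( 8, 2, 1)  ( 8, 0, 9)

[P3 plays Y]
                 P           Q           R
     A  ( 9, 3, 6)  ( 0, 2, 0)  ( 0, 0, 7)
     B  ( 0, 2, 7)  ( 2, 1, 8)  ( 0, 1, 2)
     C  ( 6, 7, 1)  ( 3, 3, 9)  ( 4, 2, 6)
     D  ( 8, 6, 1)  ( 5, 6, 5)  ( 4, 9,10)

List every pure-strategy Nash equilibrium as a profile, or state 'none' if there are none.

(A,P,X): not NE [P1→B gives 6>5; P2→Q gives 9>7]
(A,P,Y): not NE [P3→X gives 7>6]
(A,Q,X): not NE [P1→D gives 8>4]
(A,Q,Y): not NE [P1→D gives 5>0; P2→P gives 3>2; P3→X gives 1>0]
(A,R,X): not NE [P2→Q gives 9>4; P3→Y gives 7>1]
(A,R,Y): not NE [P1→D gives 4>0; P2→P gives 3>0]
(B,P,X): not NE [P3→Y gives 7>4]
(B,P,Y): not NE [P1→A gives 9>0]
(B,Q,X): not NE [P1→D gives 8>5; P2→P gives 5>0; P3→Y gives 8>7]
(B,Q,Y): not NE [P1→D gives 5>2; P2→P gives 2>1]
(B,R,X): not NE [P1→D gives 8>0; P2→P gives 5>3; P3→Y gives 2>1]
(B,R,Y): not NE [P1→D gives 4>0; P2→P gives 2>1]
(C,P,X): not NE [P1→B gives 6>1]
(C,P,Y): not NE [P1→A gives 9>6; P3→X gives 2>1]
(C,Q,X): not NE [P1→D gives 8>5; P2→P gives 9>3; P3→Y gives 9>7]
(C,Q,Y): not NE [P1→D gives 5>3; P2→P gives 7>3]
(C,R,X): not NE [P1→D gives 8>1; P2→P gives 9>4]
(C,R,Y): not NE [P2→P gives 7>2; P3→X gives 8>6]
(D,P,X): not NE [P1→B gives 6>4]
(D,P,Y): not NE [P1→A gives 9>8; P2→R gives 9>6; P3→X gives 4>1]
(D,Q,X): not NE [P2→P gives 5>2; P3→Y gives 5>1]
(D,Q,Y): not NE [P2→R gives 9>6]
(D,R,X): not NE [P2→P gives 5>0; P3→Y gives 10>9]
(D,R,Y): NE

PSNE = {(D,R,Y)}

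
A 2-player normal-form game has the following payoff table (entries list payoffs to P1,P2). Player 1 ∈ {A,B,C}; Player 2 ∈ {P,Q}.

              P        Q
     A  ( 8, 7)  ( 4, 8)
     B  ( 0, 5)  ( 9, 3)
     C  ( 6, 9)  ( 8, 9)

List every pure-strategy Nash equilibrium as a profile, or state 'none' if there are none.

No pure NE.

(A,P): not NE [P2→Q gives 8>7]
(A,Q): not NE [P1→B gives 9>4]
(B,P): not NE [P1→A gives 8>0]
(B,Q): not NE [P2→P gives 5>3]
(C,P): not NE [P1→A gives 8>6]
(C,Q): not NE [P1→B gives 9>8]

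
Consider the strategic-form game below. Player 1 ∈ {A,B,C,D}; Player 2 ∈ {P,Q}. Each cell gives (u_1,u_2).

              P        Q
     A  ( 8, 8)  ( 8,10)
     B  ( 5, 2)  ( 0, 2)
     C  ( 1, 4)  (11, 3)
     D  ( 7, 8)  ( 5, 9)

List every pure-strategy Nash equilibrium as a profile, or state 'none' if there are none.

(A,P): not NE [P2→Q gives 10>8]
(A,Q): not NE [P1→C gives 11>8]
(B,P): not NE [P1→A gives 8>5]
(B,Q): not NE [P1→C gives 11>0]
(C,P): not NE [P1→A gives 8>1]
(C,Q): not NE [P2→P gives 4>3]
(D,P): not NE [P1→A gives 8>7; P2→Q gives 9>8]
(D,Q): not NE [P1→C gives 11>5]

No pure NE.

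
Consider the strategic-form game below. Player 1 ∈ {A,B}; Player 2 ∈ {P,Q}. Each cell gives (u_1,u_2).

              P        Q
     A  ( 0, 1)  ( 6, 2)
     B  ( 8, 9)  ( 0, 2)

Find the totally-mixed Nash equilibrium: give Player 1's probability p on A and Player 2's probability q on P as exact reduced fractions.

(p,q) = (7/8, 3/7)

P1 indiff ⇒ q·0+(1-q)·6 = q·8+(1-q)·0 ⇒ q(-8) = (1-q)(-6) ⇒ q = 3/7
P2 indiff ⇒ p·1+(1-p)·9 = p·2+(1-p)·2 ⇒ p(-1) = (1-p)(-7) ⇒ p = 7/8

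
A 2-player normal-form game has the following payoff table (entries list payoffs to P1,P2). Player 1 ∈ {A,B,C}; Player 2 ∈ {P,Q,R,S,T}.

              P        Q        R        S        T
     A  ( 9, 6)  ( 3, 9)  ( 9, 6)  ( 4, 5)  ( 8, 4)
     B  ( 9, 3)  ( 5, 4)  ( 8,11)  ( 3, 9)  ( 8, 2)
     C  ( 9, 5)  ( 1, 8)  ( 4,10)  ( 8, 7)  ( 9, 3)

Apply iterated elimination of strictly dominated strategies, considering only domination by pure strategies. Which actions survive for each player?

IESDS → P1:{A,B} P2:{Q,R}

P2 drop P (Q beats it: A:9>6 B:4>3 C:8>5)
P2 drop S (R beats it: A:6>5 B:11>9 C:10>7)
P2 drop T (Q beats it: A:9>4 B:4>2 C:8>3)
P1 drop C (A beats it: Q:3>1 R:9>4)
P1→{A,B} P2→{Q,R}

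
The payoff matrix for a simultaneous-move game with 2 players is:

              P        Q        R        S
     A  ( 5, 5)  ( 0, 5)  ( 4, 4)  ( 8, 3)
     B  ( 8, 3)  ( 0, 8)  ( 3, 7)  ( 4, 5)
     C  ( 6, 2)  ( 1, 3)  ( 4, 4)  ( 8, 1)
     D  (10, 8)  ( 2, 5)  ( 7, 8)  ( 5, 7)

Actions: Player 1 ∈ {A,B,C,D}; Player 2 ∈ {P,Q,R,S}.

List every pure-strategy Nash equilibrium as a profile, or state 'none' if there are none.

(A,P): not NE [P1→D gives 10>5]
(A,Q): not NE [P1→D gives 2>0]
(A,R): not NE [P1→D gives 7>4; P2→Q gives 5>4]
(A,S): not NE [P2→Q gives 5>3]
(B,P): not NE [P1→D gives 10>8; P2→Q gives 8>3]
(B,Q): not NE [P1→D gives 2>0]
(B,R): not NE [P1→D gives 7>3; P2→Q gives 8>7]
(B,S): not NE [P1→C gives 8>4; P2→Q gives 8>5]
(C,P): not NE [P1→D gives 10>6; P2→R gives 4>2]
(C,Q): not NE [P1→D gives 2>1; P2→R gives 4>3]
(C,R): not NE [P1→D gives 7>4]
(C,S): not NE [P2→R gives 4>1]
(D,P): NE
(D,Q): not NE [P2→R gives 8>5]
(D,R): NE
(D,S): not NE [P1→C gives 8>5; P2→R gives 8>7]

NE set: (D,P), (D,R)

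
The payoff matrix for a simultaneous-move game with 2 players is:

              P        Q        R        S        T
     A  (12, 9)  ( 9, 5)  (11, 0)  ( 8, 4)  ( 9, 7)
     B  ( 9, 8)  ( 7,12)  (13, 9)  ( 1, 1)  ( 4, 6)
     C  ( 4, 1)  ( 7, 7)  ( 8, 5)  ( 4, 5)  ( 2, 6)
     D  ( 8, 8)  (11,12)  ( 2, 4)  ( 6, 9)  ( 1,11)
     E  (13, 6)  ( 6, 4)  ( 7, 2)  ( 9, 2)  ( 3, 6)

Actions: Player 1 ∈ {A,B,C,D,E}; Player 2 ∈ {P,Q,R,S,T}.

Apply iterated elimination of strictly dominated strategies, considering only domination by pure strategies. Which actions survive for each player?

IESDS → P1:{A,D,E} P2:{P,Q,T}

P1 drop C (A beats it: P:12>4 Q:9>7 R:11>8 S:8>4 T:9>2)
P2 drop R (Q beats it: A:5>0 B:12>9 D:12>4 E:4>2)
P1 drop B (A beats it: P:12>9 Q:9>7 S:8>1 T:9>4)
P2 drop S (Q beats it: A:5>4 D:12>9 E:4>2)
P1→{A,D,E} P2→{P,Q,T}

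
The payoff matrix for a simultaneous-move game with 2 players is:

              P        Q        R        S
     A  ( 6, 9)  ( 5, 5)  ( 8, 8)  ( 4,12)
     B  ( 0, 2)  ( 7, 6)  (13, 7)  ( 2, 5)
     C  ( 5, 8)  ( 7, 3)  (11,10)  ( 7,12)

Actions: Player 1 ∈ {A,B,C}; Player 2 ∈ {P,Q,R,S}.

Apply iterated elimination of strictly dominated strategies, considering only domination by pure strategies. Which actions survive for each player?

IESDS → P1:{B,C} P2:{R,S}

P2 drop P (S beats it: A:12>9 B:5>2 C:12>8)
P1 drop A (C beats it: Q:7>5 R:11>8 S:7>4)
P2 drop Q (R beats it: B:7>6 C:10>3)
P1→{B,C} P2→{R,S}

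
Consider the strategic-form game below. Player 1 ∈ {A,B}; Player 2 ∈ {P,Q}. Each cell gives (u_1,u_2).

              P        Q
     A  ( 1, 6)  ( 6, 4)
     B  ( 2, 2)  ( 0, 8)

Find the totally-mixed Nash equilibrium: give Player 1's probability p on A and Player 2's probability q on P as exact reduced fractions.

p=3/4, q=6/7

P1 indiff ⇒ q·1+(1-q)·6 = q·2+(1-q)·0 ⇒ q(-1) = (1-q)(-6) ⇒ q = 6/7
P2 indiff ⇒ p·6+(1-p)·2 = p·4+(1-p)·8 ⇒ p(2) = (1-p)(6) ⇒ p = 3/4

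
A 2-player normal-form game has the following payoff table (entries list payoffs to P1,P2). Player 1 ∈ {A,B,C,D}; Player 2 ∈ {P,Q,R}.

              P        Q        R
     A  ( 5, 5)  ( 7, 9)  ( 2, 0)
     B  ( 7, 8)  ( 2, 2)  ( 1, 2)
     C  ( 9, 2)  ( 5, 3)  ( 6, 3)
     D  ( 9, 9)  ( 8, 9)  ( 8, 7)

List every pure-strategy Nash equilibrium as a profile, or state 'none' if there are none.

Nash profiles: (D,P), (D,Q)

(A,P): not NE [P1→D gives 9>5; P2→Q gives 9>5]
(A,Q): not NE [P1→D gives 8>7]
(A,R): not NE [P1→D gives 8>2; P2→Q gives 9>0]
(B,P): not NE [P1→D gives 9>7]
(B,Q): not NE [P1→D gives 8>2; P2→P gives 8>2]
(B,R): not NE [P1→D gives 8>1; P2→P gives 8>2]
(C,P): not NE [P2→R gives 3>2]
(C,Q): not NE [P1→D gives 8>5]
(C,R): not NE [P1→D gives 8>6]
(D,P): NE
(D,Q): NE
(D,R): not NE [P2→Q gives 9>7]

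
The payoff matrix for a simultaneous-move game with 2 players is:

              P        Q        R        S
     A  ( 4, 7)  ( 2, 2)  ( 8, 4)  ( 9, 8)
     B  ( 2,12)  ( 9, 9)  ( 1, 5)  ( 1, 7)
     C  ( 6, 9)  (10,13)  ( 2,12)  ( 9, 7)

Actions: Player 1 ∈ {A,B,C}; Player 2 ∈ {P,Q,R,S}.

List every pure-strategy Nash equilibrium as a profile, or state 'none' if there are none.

(A,P): not NE [P1→C gives 6>4; P2→S gives 8>7]
(A,Q): not NE [P1→C gives 10>2; P2→S gives 8>2]
(A,R): not NE [P2→S gives 8>4]
(A,S): NE
(B,P): not NE [P1→C gives 6>2]
(B,Q): not NE [P1→C gives 10>9; P2→P gives 12>9]
(B,R): not NE [P1→A gives 8>1; P2→P gives 12>5]
(B,S): not NE [P1→C gives 9>1; P2→P gives 12>7]
(C,P): not NE [P2→Q gives 13>9]
(C,Q): NE
(C,R): not NE [P1→A gives 8>2; P2→Q gives 13>12]
(C,S): not NE [P2→Q gives 13>7]

Nash profiles: (A,S), (C,Q)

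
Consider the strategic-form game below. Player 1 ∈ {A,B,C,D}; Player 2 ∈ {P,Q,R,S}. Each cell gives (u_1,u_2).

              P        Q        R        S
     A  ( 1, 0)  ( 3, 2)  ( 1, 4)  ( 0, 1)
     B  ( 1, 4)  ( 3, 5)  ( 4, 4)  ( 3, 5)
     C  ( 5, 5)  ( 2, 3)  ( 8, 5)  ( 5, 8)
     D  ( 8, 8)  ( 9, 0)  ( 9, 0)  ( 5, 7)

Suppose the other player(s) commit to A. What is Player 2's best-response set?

argmax u_2 = {R}

u_2(P vs A) = 0
u_2(Q vs A) = 2
u_2(R vs A) = 4
u_2(S vs A) = 1
max payoff 4 at {R}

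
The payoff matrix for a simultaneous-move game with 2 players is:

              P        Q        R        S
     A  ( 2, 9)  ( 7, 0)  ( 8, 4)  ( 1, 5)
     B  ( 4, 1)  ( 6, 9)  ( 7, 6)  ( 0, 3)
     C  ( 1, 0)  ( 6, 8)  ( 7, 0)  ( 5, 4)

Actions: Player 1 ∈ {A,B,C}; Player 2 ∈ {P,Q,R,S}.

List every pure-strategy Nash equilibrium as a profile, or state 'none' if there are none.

(A,P): not NE [P1→B gives 4>2]
(A,Q): not NE [P2→P gives 9>0]
(A,R): not NE [P2→P gives 9>4]
(A,S): not NE [P1→C gives 5>1; P2→P gives 9>5]
(B,P): not NE [P2→Q gives 9>1]
(B,Q): not NE [P1→A gives 7>6]
(B,R): not NE [P1→A gives 8>7; P2→Q gives 9>6]
(B,S): not NE [P1→C gives 5>0; P2→Q gives 9>3]
(C,P): not NE [P1→B gives 4>1; P2→Q gives 8>0]
(C,Q): not NE [P1→A gives 7>6]
(C,R): not NE [P1→A gives 8>7; P2→Q gives 8>0]
(C,S): not NE [P2→Q gives 8>4]

PSNE: ∅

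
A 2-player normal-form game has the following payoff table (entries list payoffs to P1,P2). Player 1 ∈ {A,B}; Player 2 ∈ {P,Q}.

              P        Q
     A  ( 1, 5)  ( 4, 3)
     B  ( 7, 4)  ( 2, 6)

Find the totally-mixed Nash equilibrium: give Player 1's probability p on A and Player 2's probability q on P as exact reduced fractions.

P1 indiff ⇒ q·1+(1-q)·4 = q·7+(1-q)·2 ⇒ q(-6) = (1-q)(-2) ⇒ q = 1/4
P2 indiff ⇒ p·5+(1-p)·4 = p·3+(1-p)·6 ⇒ p(2) = (1-p)(2) ⇒ p = 1/2

P1 mixes 1/2 on A; P2 mixes 1/4 on P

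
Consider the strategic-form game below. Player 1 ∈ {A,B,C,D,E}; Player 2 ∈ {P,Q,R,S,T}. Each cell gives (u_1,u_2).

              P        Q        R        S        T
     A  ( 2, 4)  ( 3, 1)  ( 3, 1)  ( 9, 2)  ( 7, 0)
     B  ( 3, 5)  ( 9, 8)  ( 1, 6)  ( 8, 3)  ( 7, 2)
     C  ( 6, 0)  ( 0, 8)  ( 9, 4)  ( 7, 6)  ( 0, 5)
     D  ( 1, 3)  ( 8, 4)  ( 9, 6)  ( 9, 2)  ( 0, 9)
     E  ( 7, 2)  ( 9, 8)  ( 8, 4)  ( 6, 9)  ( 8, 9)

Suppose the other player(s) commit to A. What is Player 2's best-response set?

u_2(P vs A) = 4
u_2(Q vs A) = 1
u_2(R vs A) = 1
u_2(S vs A) = 2
u_2(T vs A) = 0
max payoff 4 at {P}

BR_2 = {P}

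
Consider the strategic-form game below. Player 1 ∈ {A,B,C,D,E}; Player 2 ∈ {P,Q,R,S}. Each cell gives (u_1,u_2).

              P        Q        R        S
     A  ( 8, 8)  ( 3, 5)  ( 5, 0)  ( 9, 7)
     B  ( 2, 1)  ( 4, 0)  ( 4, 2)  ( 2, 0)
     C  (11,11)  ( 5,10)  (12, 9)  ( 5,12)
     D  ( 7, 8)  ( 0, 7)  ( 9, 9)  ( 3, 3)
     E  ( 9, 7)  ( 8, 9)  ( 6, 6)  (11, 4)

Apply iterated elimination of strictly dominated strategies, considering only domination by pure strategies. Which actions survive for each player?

Remaining: P1:{C,E} P2:{P,Q,S}

P1 drop A (E beats it: P:9>8 Q:8>3 R:6>5 S:11>9)
P1 drop B (C beats it: P:11>2 Q:5>4 R:12>4 S:5>2)
P1 drop D (C beats it: P:11>7 Q:5>0 R:12>9 S:5>3)
P2 drop R (P beats it: C:11>9 E:7>6)
P1→{C,E} P2→{P,Q,S}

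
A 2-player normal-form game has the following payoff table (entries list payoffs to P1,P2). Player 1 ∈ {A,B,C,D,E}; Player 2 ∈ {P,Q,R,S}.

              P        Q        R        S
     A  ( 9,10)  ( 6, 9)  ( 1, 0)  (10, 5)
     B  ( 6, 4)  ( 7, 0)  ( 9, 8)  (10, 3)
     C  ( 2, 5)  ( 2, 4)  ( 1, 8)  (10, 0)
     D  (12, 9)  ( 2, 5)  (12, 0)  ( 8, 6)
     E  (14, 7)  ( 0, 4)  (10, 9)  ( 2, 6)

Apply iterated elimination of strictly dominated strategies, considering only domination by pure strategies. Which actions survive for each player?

P2 drop Q (P beats it: A:10>9 B:4>0 C:5>4 D:9>5 E:7>4)
P2 drop S (P beats it: A:10>5 B:4>3 C:5>0 D:9>6 E:7>6)
P1 drop A (D beats it: P:12>9 R:12>1)
P1 drop B (D beats it: P:12>6 R:12>9)
P1 drop C (D beats it: P:12>2 R:12>1)
P1→{D,E} P2→{P,R}

Survivors P1:{D,E} P2:{P,R}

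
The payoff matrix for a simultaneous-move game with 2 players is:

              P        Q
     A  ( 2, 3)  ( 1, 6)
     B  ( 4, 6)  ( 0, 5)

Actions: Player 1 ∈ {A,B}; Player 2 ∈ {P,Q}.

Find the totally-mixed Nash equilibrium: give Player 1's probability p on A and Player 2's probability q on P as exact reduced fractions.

P1 indiff ⇒ q·2+(1-q)·1 = q·4+(1-q)·0 ⇒ q(-2) = (1-q)(-1) ⇒ q = 1/3
P2 indiff ⇒ p·3+(1-p)·6 = p·6+(1-p)·5 ⇒ p(-3) = (1-p)(-1) ⇒ p = 1/4

(p,q) = (1/4, 1/3)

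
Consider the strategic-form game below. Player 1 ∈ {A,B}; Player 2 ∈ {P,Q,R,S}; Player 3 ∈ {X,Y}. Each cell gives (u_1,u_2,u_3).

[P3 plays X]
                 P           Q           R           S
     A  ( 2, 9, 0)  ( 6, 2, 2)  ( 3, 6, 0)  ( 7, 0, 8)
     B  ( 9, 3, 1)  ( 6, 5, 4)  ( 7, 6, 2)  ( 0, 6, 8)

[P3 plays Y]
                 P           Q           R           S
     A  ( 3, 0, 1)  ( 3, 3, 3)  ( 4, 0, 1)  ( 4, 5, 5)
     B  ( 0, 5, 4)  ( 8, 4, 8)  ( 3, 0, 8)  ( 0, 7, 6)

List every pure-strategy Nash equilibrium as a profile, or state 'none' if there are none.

(A,P,X): not NE [P1→B gives 9>2; P3→Y gives 1>0]
(A,P,Y): not NE [P2→S gives 5>0]
(A,Q,X): not NE [P2→P gives 9>2; P3→Y gives 3>2]
(A,Q,Y): not NE [P1→B gives 8>3; P2→S gives 5>3]
(A,R,X): not NE [P1→B gives 7>3; P2→P gives 9>6; P3→Y gives 1>0]
(A,R,Y): not NE [P2→S gives 5>0]
(A,S,X): not NE [P2→P gives 9>0]
(A,S,Y): not NE [P3→X gives 8>5]
(B,P,X): not NE [P2→S gives 6>3; P3→Y gives 4>1]
(B,P,Y): not NE [P1→A gives 3>0; P2→S gives 7>5]
(B,Q,X): not NE [P2→S gives 6>5; P3→Y gives 8>4]
(B,Q,Y): not NE [P2→S gives 7>4]
(B,R,X): not NE [P3→Y gives 8>2]
(B,R,Y): not NE [P1→A gives 4>3; P2→S gives 7>0]
(B,S,X): not NE [P1→A gives 7>0]
(B,S,Y): not NE [P1→A gives 4>0; P3→X gives 8>6]

Equilibria: none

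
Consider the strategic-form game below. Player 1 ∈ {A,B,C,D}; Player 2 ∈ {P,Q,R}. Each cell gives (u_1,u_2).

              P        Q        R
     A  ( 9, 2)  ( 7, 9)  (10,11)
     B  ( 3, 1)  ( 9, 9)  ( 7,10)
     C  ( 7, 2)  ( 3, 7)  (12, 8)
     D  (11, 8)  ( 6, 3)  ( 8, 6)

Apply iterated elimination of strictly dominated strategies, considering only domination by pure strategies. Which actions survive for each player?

Remaining: P1:{A,C,D} P2:{P,R}

P2 drop Q (R beats it: A:11>9 B:10>9 C:8>7 D:6>3)
P1 drop B (A beats it: P:9>3 R:10>7)
P1→{A,C,D} P2→{P,R}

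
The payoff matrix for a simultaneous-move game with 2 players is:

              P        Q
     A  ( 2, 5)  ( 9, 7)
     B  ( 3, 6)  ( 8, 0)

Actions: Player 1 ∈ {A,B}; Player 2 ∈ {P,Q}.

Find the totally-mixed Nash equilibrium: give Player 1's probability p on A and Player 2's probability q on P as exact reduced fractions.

(p,q) = (3/4, 1/2)

P1 indiff ⇒ q·2+(1-q)·9 = q·3+(1-q)·8 ⇒ q(-1) = (1-q)(-1) ⇒ q = 1/2
P2 indiff ⇒ p·5+(1-p)·6 = p·7+(1-p)·0 ⇒ p(-2) = (1-p)(-6) ⇒ p = 3/4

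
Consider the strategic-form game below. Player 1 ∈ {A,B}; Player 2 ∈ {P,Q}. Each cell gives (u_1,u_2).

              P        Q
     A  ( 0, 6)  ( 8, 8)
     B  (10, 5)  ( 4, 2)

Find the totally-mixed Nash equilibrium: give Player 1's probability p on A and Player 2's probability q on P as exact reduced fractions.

P1 indiff ⇒ q·0+(1-q)·8 = q·10+(1-q)·4 ⇒ q(-10) = (1-q)(-4) ⇒ q = 2/7
P2 indiff ⇒ p·6+(1-p)·5 = p·8+(1-p)·2 ⇒ p(-2) = (1-p)(-3) ⇒ p = 3/5

(p,q) = (3/5, 2/7)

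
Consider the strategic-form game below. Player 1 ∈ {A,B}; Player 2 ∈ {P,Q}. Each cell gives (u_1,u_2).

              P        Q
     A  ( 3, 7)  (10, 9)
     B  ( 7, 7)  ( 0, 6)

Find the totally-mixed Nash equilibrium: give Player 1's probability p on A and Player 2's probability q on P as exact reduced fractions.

(p,q) = (1/3, 5/7)

P1 indiff ⇒ q·3+(1-q)·10 = q·7+(1-q)·0 ⇒ q(-4) = (1-q)(-10) ⇒ q = 5/7
P2 indiff ⇒ p·7+(1-p)·7 = p·9+(1-p)·6 ⇒ p(-2) = (1-p)(-1) ⇒ p = 1/3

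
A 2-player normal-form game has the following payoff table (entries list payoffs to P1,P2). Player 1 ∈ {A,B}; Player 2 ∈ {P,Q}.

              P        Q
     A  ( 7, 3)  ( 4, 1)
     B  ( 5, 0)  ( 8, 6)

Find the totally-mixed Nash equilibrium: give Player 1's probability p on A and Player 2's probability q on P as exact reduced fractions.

P1 indiff ⇒ q·7+(1-q)·4 = q·5+(1-q)·8 ⇒ q(2) = (1-q)(4) ⇒ q = 2/3
P2 indiff ⇒ p·3+(1-p)·0 = p·1+(1-p)·6 ⇒ p(2) = (1-p)(6) ⇒ p = 3/4

P1 mixes 3/4 on A; P2 mixes 2/3 on P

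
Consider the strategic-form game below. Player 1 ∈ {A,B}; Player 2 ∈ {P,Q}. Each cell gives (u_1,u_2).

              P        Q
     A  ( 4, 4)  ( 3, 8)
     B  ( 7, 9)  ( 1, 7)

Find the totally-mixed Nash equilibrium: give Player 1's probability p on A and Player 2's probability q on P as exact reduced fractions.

P1 indiff ⇒ q·4+(1-q)·3 = q·7+(1-q)·1 ⇒ q(-3) = (1-q)(-2) ⇒ q = 2/5
P2 indiff ⇒ p·4+(1-p)·9 = p·8+(1-p)·7 ⇒ p(-4) = (1-p)(-2) ⇒ p = 1/3

(p,q) = (1/3, 2/5)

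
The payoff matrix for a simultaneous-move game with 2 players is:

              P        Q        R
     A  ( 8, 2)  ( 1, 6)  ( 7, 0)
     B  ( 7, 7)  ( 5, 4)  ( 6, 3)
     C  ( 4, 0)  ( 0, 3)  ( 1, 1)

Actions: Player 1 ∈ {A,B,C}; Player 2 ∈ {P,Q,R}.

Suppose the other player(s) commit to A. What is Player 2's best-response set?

u_2(P vs A) = 2
u_2(Q vs A) = 6
u_2(R vs A) = 0
max payoff 6 at {Q}

P2 best: {Q}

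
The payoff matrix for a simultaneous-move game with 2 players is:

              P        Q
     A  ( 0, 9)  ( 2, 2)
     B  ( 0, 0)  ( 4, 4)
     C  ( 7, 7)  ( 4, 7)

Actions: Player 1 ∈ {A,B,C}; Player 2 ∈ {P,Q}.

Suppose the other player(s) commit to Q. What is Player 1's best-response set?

u_1(A vs Q) = 2
u_1(B vs Q) = 4
u_1(C vs Q) = 4
max payoff 4 at {B,C}

BR_1 = {B,C}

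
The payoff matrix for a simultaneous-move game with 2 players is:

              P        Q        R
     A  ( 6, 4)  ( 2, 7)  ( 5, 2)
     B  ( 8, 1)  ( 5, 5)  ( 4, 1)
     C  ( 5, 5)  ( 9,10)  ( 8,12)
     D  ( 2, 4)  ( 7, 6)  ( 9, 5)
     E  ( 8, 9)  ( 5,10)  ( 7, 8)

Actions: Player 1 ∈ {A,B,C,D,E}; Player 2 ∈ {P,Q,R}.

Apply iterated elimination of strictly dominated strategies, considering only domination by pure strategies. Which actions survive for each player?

P1 drop A (E beats it: P:8>6 Q:5>2 R:7>5)
P2 drop P (Q beats it: B:5>1 C:10>5 D:6>4 E:10>9)
P1 drop B (C beats it: Q:9>5 R:8>4)
P1 drop E (C beats it: Q:9>5 R:8>7)
P1→{C,D} P2→{Q,R}

Survivors P1:{C,D} P2:{Q,R}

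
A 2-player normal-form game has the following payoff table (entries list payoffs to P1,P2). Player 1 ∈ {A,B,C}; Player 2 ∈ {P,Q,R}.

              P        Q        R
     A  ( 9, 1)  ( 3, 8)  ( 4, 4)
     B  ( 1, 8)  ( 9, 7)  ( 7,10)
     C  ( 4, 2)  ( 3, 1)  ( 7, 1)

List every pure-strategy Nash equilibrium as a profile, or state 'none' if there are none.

(A,P): not NE [P2→Q gives 8>1]
(A,Q): not NE [P1→B gives 9>3]
(A,R): not NE [P1→C gives 7>4; P2→Q gives 8>4]
(B,P): not NE [P1→A gives 9>1; P2→R gives 10>8]
(B,Q): not NE [P2→R gives 10>7]
(B,R): NE
(C,P): not NE [P1→A gives 9>4]
(C,Q): not NE [P1→B gives 9>3; P2→P gives 2>1]
(C,R): not NE [P2→P gives 2>1]

PSNE = {(B,R)}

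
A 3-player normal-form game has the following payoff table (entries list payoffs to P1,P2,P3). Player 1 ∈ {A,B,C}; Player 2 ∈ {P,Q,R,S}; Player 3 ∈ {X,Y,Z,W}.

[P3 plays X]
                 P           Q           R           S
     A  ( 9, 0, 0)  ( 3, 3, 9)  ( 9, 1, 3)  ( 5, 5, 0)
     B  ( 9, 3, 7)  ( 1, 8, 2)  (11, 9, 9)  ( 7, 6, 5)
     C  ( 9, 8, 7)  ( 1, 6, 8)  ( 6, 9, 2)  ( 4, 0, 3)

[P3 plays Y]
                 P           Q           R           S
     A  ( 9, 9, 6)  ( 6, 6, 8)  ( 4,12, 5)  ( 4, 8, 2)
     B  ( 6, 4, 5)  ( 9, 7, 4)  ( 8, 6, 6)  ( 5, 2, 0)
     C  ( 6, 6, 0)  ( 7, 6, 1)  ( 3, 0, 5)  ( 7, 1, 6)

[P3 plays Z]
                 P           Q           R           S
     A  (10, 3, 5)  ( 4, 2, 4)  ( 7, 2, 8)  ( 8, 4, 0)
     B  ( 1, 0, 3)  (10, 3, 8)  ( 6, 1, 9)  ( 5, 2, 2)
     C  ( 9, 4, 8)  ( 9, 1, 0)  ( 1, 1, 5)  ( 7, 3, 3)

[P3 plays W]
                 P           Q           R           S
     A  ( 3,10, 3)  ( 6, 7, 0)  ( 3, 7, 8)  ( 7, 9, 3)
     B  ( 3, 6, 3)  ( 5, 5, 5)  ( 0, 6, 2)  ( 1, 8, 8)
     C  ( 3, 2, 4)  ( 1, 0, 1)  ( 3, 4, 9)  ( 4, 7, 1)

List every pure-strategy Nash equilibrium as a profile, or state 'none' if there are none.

(A,P,X): not NE [P2→S gives 5>0; P3→Y gives 6>0]
(A,P,Y): not NE [P2→R gives 12>9]
(A,P,Z): not NE [P2→S gives 4>3; P3→Y gives 6>5]
(A,P,W): not NE [P3→Y gives 6>3]
(A,Q,X): not NE [P2→S gives 5>3]
(A,Q,Y): not NE [P1→B gives 9>6; P2→R gives 12>6; P3→X gives 9>8]
(A,Q,Z): not NE [P1→B gives 10>4; P2→S gives 4>2; P3→X gives 9>4]
(A,Q,W): not NE [P2→P gives 10>7; P3→X gives 9>0]
(A,R,X): not NE [P1→B gives 11>9; P2→S gives 5>1; P3→W gives 8>3]
(A,R,Y): not NE [P1→B gives 8>4; P3→W gives 8>5]
(A,R,Z): not NE [P2→S gives 4>2]
(A,R,W): not NE [P2→P gives 10>7]
(A,S,X): not NE [P1→B gives 7>5; P3→W gives 3>0]
(A,S,Y): not NE [P1→C gives 7>4; P2→R gives 12>8; P3→W gives 3>2]
(A,S,Z): not NE [P3→W gives 3>0]
(A,S,W): not NE [P2→P gives 10>9]
(B,P,X): not NE [P2→R gives 9>3]
(B,P,Y): not NE [P1→A gives 9>6; P2→Q gives 7>4; P3→X gives 7>5]
(B,P,Z): not NE [P1→A gives 10>1; P2→Q gives 3>0; P3→X gives 7>3]
(B,P,W): not NE [P2→S gives 8>6; P3→X gives 7>3]
(B,Q,X): not NE [P1→A gives 3>1; P2→R gives 9>8; P3→Z gives 8>2]
(B,Q,Y): not NE [P3→Z gives 8>4]
(B,Q,Z): NE
(B,Q,W): not NE [P1→A gives 6>5; P2→S gives 8>5; P3→Z gives 8>5]
(B,R,X): NE
(B,R,Y): not NE [P2→Q gives 7>6; P3→Z gives 9>6]
(B,R,Z): not NE [P1→A gives 7>6; P2→Q gives 3>1]
(B,R,W): not NE [P1→C gives 3>0; P2→S gives 8>6; P3→Z gives 9>2]
(B,S,X): not NE [P2→R gives 9>6; P3→W gives 8>5]
(B,S,Y): not NE [P1→C gives 7>5; P2→Q gives 7>2; P3→W gives 8>0]
(B,S,Z): not NE [P1→A gives 8>5; P2→Q gives 3>2; P3→W gives 8>2]
(B,S,W): not NE [P1→A gives 7>1]
(C,P,X): not NE [P2→R gives 9>8; P3→Z gives 8>7]
(C,P,Y): not NE [P1→A gives 9>6; P3→Z gives 8>0]
(C,P,Z): not NE [P1→A gives 10>9]
(C,P,W): not NE [P2→S gives 7>2; P3→Z gives 8>4]
(C,Q,X): not NE [P1→A gives 3>1; P2→R gives 9>6]
(C,Q,Y): not NE [P1→B gives 9>7; P3→X gives 8>1]
(C,Q,Z): not NE [P1→B gives 10>9; P2→P gives 4>1; P3→X gives 8>0]
(C,Q,W): not NE [P1→A gives 6>1; P2→S gives 7>0; P3→X gives 8>1]
(C,R,X): not NE [P1→B gives 11>6; P3→W gives 9>2]
(C,R,Y): not NE [P1→B gives 8>3; P2→Q gives 6>0; P3→W gives 9>5]
(C,R,Z): not NE [P1→A gives 7>1; P2→P gives 4>1; P3→W gives 9>5]
(C,R,W): not NE [P2→S gives 7>4]
(C,S,X): not NE [P1→B gives 7>4; P2→R gives 9>0; P3→Y gives 6>3]
(C,S,Y): not NE [P2→Q gives 6>1]
(C,S,Z): not NE [P1→A gives 8>7; P2→P gives 4>3; P3→Y gives 6>3]
(C,S,W): not NE [P1→A gives 7>4; P3→Y gives 6>1]

NE set: (B,Q,Z), (B,R,X)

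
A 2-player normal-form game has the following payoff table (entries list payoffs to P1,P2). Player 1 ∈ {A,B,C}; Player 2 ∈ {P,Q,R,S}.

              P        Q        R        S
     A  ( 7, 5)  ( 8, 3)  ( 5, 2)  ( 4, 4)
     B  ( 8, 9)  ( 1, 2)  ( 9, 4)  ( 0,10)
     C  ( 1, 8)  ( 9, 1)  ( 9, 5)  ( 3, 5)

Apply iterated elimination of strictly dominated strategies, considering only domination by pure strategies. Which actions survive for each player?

Survivors P1:{A,B} P2:{P,S}

P2 drop Q (P beats it: A:5>3 B:9>2 C:8>1)
P2 drop R (P beats it: A:5>2 B:9>4 C:8>5)
P1 drop C (A beats it: P:7>1 S:4>3)
P1→{A,B} P2→{P,S}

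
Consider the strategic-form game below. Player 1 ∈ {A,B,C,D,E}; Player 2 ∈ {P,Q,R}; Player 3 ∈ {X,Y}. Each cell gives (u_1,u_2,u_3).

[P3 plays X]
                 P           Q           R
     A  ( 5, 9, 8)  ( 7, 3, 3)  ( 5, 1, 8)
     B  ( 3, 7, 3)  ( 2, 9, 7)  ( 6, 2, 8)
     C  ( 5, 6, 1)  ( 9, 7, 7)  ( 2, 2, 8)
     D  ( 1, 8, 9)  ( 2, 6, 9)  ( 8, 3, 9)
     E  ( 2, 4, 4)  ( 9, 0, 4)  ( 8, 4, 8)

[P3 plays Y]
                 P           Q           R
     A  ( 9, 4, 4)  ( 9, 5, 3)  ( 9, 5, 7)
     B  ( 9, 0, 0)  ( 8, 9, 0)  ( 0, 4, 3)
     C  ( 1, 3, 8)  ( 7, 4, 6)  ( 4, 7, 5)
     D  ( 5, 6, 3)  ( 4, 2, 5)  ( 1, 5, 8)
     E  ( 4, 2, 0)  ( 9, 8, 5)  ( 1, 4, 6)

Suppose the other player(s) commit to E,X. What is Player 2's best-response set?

argmax u_2 = {P,R}

u_2(P vs E,X) = 4
u_2(Q vs E,X) = 0
u_2(R vs E,X) = 4
max payoff 4 at {P,R}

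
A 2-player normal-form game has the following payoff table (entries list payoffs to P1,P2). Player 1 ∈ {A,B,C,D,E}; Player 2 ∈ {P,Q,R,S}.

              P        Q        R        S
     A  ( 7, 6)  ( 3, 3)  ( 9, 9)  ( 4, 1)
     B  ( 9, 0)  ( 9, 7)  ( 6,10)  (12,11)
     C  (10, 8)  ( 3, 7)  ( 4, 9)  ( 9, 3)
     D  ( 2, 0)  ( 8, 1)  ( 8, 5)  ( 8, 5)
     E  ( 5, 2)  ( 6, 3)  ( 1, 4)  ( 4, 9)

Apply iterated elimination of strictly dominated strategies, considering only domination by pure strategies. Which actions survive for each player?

P1 drop E (B beats it: P:9>5 Q:9>6 R:6>1 S:12>4)
P2 drop P (R beats it: A:9>6 B:10>0 C:9>8 D:5>0)
P1 drop C (B beats it: Q:9>3 R:6>4 S:12>9)
P2 drop Q (R beats it: A:9>3 B:10>7 D:5>1)
P1→{A,B,D} P2→{R,S}

Remaining: P1:{A,B,D} P2:{R,S}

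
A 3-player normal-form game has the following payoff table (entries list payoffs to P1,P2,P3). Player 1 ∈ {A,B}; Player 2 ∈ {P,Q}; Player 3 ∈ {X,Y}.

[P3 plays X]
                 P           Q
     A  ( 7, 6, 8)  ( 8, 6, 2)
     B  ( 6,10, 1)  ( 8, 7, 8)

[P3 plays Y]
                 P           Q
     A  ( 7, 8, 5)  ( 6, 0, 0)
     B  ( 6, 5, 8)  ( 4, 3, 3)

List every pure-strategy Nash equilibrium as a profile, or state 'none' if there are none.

Nash profiles: (A,P,X), (A,Q,X)

(A,P,X): NE
(A,P,Y): not NE [P3→X gives 8>5]
(A,Q,X): NE
(A,Q,Y): not NE [P2→P gives 8>0; P3→X gives 2>0]
(B,P,X): not NE [P1→A gives 7>6; P3→Y gives 8>1]
(B,P,Y): not NE [P1→A gives 7>6]
(B,Q,X): not NE [P2→P gives 10>7]
(B,Q,Y): not NE [P1→A gives 6>4; P2→P gives 5>3; P3→X gives 8>3]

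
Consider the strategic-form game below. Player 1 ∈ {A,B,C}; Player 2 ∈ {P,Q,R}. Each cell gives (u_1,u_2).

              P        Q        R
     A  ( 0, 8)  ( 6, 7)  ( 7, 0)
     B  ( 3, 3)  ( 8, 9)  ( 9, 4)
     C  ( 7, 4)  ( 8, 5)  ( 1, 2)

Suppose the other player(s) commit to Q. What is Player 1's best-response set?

u_1(A vs Q) = 6
u_1(B vs Q) = 8
u_1(C vs Q) = 8
max payoff 8 at {B,C}

P1 best: {B,C}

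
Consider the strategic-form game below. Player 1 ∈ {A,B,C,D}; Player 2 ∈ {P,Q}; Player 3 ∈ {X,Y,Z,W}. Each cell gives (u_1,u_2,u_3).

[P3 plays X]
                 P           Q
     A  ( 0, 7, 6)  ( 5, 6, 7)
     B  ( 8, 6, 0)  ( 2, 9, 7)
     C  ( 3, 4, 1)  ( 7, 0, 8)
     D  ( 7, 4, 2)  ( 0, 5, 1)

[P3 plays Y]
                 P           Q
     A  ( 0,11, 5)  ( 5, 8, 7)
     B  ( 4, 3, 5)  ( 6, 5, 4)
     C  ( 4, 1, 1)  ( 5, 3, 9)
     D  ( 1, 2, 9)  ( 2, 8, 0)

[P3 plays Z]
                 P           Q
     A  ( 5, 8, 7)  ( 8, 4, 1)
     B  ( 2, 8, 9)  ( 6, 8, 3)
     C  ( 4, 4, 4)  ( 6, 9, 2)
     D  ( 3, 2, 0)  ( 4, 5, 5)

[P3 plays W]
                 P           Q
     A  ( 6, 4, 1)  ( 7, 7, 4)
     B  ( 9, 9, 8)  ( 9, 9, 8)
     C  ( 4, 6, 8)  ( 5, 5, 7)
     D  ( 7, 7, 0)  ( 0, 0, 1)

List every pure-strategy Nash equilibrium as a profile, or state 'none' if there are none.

(A,P,X): not NE [P1→B gives 8>0; P3→Z gives 7>6]
(A,P,Y): not NE [P1→C gives 4>0; P3→Z gives 7>5]
(A,P,Z): NE
(A,P,W): not NE [P1→B gives 9>6; P2→Q gives 7>4; P3→Z gives 7>1]
(A,Q,X): not NE [P1→C gives 7>5; P2→P gives 7>6]
(A,Q,Y): not NE [P1→B gives 6>5; P2→P gives 11>8]
(A,Q,Z): not NE [P2→P gives 8>4; P3→Y gives 7>1]
(A,Q,W): not NE [P1→B gives 9>7; P3→Y gives 7>4]
(B,P,X): not NE [P2→Q gives 9>6; P3→Z gives 9>0]
(B,P,Y): not NE [P2→Q gives 5>3; P3→Z gives 9>5]
(B,P,Z): not NE [P1→A gives 5>2]
(B,P,W): not NE [P3→Z gives 9>8]
(B,Q,X): not NE [P1→C gives 7>2; P3→W gives 8>7]
(B,Q,Y): not NE [P3→W gives 8>4]
(B,Q,Z): not NE [P1→A gives 8>6; P3→W gives 8>3]
(B,Q,W): NE
(C,P,X): not NE [P1→B gives 8>3; P3→W gives 8>1]
(C,P,Y): not NE [P2→Q gives 3>1; P3→W gives 8>1]
(C,P,Z): not NE [P1→A gives 5>4; P2→Q gives 9>4; P3→W gives 8>4]
(C,P,W): not NE [P1→B gives 9>4]
(C,Q,X): not NE [P2→P gives 4>0; P3→Y gives 9>8]
(C,Q,Y): not NE [P1→B gives 6>5]
(C,Q,Z): not NE [P1→A gives 8>6; P3→Y gives 9>2]
(C,Q,W): not NE [P1→B gives 9>5; P2→P gives 6>5; P3→Y gives 9>7]
(D,P,X): not NE [P1→B gives 8>7; P2→Q gives 5>4; P3→Y gives 9>2]
(D,P,Y): not NE [P1→C gives 4>1; P2→Q gives 8>2]
(D,P,Z): not NE [P1→A gives 5>3; P2→Q gives 5>2; P3→Y gives 9>0]
(D,P,W): not NE [P1→B gives 9>7; P3→Y gives 9>0]
(D,Q,X): not NE [P1→C gives 7>0; P3→Z gives 5>1]
(D,Q,Y): not NE [P1→B gives 6>2; P3→Z gives 5>0]
(D,Q,Z): not NE [P1→A gives 8>4]
(D,Q,W): not NE [P1→B gives 9>0; P2→P gives 7>0; P3→Z gives 5>1]

PSNE = {(A,P,Z), (B,Q,W)}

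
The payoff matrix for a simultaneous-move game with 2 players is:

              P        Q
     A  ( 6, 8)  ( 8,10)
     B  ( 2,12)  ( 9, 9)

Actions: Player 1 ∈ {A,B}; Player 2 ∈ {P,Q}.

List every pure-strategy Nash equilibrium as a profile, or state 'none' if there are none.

(A,P): not NE [P2→Q gives 10>8]
(A,Q): not NE [P1→B gives 9>8]
(B,P): not NE [P1→A gives 6>2]
(B,Q): not NE [P2→P gives 12>9]

No pure NE.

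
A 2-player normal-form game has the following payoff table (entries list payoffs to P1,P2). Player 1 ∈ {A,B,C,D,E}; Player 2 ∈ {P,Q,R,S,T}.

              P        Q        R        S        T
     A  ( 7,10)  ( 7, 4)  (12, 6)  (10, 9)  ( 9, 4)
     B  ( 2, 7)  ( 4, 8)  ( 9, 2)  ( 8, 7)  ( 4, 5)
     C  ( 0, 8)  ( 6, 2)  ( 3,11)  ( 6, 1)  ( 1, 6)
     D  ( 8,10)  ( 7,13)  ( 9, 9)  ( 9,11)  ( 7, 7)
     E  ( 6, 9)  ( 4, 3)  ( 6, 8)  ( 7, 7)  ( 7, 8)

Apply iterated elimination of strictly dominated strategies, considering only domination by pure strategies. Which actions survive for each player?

P1 drop B (A beats it: P:7>2 Q:7>4 R:12>9 S:10>8 T:9>4)
P1 drop C (A beats it: P:7>0 Q:7>6 R:12>3 S:10>6 T:9>1)
P1 drop E (A beats it: P:7>6 Q:7>4 R:12>6 S:10>7 T:9>7)
P2 drop R (P beats it: A:10>6 D:10>9)
P2 drop T (P beats it: A:10>4 D:10>7)
P1→{A,D} P2→{P,Q,S}

IESDS → P1:{A,D} P2:{P,Q,S}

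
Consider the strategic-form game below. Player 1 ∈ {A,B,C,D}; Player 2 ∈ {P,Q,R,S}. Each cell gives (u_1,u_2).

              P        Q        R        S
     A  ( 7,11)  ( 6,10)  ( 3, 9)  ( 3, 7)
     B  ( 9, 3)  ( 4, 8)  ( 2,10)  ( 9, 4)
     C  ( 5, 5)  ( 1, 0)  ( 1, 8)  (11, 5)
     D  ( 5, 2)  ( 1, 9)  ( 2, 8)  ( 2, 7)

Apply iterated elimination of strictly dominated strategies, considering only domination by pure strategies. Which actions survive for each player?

IESDS → P1:{A,B} P2:{P,Q,R}

P1 drop D (A beats it: P:7>5 Q:6>1 R:3>2 S:3>2)
P2 drop S (R beats it: A:9>7 B:10>4 C:8>5)
P1 drop C (A beats it: P:7>5 Q:6>1 R:3>1)
P1→{A,B} P2→{P,Q,R}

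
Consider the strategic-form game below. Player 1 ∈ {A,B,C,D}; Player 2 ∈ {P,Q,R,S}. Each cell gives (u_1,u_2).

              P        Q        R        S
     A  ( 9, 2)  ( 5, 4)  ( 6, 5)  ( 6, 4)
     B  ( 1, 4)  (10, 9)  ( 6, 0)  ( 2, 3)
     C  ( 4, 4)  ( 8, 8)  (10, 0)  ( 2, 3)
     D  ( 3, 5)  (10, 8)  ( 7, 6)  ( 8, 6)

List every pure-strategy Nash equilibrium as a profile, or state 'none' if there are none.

(A,P): not NE [P2→R gives 5>2]
(A,Q): not NE [P1→D gives 10>5; P2→R gives 5>4]
(A,R): not NE [P1→C gives 10>6]
(A,S): not NE [P1→D gives 8>6; P2→R gives 5>4]
(B,P): not NE [P1→A gives 9>1; P2→Q gives 9>4]
(B,Q): NE
(B,R): not NE [P1→C gives 10>6; P2→Q gives 9>0]
(B,S): not NE [P1→D gives 8>2; P2→Q gives 9>3]
(C,P): not NE [P1→A gives 9>4; P2→Q gives 8>4]
(C,Q): not NE [P1→D gives 10>8]
(C,R): not NE [P2→Q gives 8>0]
(C,S): not NE [P1→D gives 8>2; P2→Q gives 8>3]
(D,P): not NE [P1→A gives 9>3; P2→Q gives 8>5]
(D,Q): NE
(D,R): not NE [P1→C gives 10>7; P2→Q gives 8>6]
(D,S): not NE [P2→Q gives 8>6]

NE set: (B,Q), (D,Q)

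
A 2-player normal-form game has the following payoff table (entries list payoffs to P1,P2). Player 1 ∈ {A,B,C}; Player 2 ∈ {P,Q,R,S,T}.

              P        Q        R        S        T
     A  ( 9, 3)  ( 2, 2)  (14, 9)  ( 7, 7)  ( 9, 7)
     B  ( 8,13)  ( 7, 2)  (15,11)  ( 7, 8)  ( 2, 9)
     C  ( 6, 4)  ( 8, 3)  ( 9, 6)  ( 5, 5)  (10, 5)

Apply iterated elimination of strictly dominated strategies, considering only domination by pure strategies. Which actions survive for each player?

P2 drop Q (P beats it: A:3>2 B:13>2 C:4>3)
P2 drop S (R beats it: A:9>7 B:11>8 C:6>5)
P2 drop T (R beats it: A:9>7 B:11>9 C:6>5)
P1 drop C (A beats it: P:9>6 R:14>9)
P1→{A,B} P2→{P,R}

Survivors P1:{A,B} P2:{P,R}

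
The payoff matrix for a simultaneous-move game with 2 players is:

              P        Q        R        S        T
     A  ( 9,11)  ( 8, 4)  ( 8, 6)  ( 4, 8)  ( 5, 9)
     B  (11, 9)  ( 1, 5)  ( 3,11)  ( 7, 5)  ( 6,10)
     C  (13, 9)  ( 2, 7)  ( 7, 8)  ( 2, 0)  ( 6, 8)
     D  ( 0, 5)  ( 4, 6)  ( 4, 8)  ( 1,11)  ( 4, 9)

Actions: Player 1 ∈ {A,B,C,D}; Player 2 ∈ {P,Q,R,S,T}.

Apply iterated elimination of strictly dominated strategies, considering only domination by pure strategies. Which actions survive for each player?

Remaining: P1:{A,B,C} P2:{P,R,T}

P1 drop D (A beats it: P:9>0 Q:8>4 R:8>4 S:4>1 T:5>4)
P2 drop Q (P beats it: A:11>4 B:9>5 C:9>7)
P2 drop S (P beats it: A:11>8 B:9>5 C:9>0)
P1→{A,B,C} P2→{P,R,T}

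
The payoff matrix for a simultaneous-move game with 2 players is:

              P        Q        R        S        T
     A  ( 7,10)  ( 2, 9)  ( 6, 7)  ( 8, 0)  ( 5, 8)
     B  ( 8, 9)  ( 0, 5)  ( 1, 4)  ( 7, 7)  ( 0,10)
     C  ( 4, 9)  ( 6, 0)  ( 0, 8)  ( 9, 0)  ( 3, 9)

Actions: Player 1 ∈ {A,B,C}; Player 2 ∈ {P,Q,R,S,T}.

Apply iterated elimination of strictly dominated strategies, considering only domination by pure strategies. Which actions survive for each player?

IESDS → P1:{A,B} P2:{P,T}

P2 drop Q (P beats it: A:10>9 B:9>5 C:9>0)
P2 drop R (P beats it: A:10>7 B:9>4 C:9>8)
P2 drop S (P beats it: A:10>0 B:9>7 C:9>0)
P1 drop C (A beats it: P:7>4 T:5>3)
P1→{A,B} P2→{P,T}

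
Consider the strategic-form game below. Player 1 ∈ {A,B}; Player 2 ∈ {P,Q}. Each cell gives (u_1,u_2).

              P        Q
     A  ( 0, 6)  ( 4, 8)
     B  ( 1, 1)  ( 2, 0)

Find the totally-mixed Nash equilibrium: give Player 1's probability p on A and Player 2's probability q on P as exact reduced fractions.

P1 indiff ⇒ q·0+(1-q)·4 = q·1+(1-q)·2 ⇒ q(-1) = (1-q)(-2) ⇒ q = 2/3
P2 indiff ⇒ p·6+(1-p)·1 = p·8+(1-p)·0 ⇒ p(-2) = (1-p)(-1) ⇒ p = 1/3

(p,q) = (1/3, 2/3)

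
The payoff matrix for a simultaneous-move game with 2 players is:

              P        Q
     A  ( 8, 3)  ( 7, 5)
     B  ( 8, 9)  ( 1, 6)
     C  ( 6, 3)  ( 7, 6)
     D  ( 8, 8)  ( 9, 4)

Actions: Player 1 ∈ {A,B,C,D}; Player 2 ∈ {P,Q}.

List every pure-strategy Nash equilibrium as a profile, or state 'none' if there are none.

(A,P): not NE [P2→Q gives 5>3]
(A,Q): not NE [P1→D gives 9>7]
(B,P): NE
(B,Q): not NE [P1→D gives 9>1; P2→P gives 9>6]
(C,P): not NE [P1→D gives 8>6; P2→Q gives 6>3]
(C,Q): not NE [P1→D gives 9>7]
(D,P): NE
(D,Q): not NE [P2→P gives 8>4]

PSNE = {(B,P), (D,P)}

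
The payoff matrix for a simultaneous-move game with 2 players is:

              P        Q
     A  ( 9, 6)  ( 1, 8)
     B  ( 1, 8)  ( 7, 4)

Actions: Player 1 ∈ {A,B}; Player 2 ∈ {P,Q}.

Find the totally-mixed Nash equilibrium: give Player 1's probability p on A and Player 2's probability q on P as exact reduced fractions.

P1 indiff ⇒ q·9+(1-q)·1 = q·1+(1-q)·7 ⇒ q(8) = (1-q)(6) ⇒ q = 3/7
P2 indiff ⇒ p·6+(1-p)·8 = p·8+(1-p)·4 ⇒ p(-2) = (1-p)(-4) ⇒ p = 2/3

(p,q) = (2/3, 3/7)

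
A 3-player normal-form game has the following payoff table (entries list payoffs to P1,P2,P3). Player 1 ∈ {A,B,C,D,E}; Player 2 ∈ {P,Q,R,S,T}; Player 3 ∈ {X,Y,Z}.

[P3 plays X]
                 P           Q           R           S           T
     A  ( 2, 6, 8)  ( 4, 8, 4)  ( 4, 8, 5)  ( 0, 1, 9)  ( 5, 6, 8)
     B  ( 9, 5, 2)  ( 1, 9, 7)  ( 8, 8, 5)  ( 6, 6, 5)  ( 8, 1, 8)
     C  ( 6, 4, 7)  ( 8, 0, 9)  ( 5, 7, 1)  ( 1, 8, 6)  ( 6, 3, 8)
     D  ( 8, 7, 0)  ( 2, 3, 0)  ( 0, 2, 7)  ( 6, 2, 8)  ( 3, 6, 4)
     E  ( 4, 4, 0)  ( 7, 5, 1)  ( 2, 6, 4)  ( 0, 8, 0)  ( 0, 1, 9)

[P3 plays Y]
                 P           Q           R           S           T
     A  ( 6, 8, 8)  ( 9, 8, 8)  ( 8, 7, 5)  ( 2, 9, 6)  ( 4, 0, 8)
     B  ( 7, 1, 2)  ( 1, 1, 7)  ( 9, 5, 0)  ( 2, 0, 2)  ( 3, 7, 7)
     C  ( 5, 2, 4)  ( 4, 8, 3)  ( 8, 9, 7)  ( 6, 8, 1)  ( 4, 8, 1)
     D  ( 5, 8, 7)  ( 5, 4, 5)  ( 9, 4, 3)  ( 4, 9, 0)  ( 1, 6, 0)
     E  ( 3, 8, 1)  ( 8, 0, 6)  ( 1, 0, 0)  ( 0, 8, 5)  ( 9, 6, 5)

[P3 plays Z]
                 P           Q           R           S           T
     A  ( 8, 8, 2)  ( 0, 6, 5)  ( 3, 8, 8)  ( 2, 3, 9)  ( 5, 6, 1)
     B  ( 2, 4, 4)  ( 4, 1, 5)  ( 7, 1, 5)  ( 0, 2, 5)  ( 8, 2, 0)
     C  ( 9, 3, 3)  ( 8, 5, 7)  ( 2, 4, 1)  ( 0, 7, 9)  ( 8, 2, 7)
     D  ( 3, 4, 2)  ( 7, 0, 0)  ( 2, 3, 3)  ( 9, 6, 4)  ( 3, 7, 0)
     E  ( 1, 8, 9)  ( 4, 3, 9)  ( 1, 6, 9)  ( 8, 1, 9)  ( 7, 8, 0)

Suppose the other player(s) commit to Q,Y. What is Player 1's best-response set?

u_1(A vs Q,Y) = 9
u_1(B vs Q,Y) = 1
u_1(C vs Q,Y) = 4
u_1(D vs Q,Y) = 5
u_1(E vs Q,Y) = 8
max payoff 9 at {A}

P1 best: {A}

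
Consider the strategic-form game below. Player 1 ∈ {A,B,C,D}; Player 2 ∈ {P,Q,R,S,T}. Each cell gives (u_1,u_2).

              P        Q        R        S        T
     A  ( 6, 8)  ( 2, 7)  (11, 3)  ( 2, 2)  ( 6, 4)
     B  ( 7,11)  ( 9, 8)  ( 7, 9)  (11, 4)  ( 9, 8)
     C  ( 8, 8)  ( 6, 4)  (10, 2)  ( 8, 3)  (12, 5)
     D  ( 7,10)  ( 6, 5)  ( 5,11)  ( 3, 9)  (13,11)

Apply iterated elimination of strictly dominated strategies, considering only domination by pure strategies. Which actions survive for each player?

Remaining: P1:{A,C,D} P2:{P,R,T}

P2 drop Q (P beats it: A:8>7 B:11>8 C:8>4 D:10>5)
P2 drop S (P beats it: A:8>2 B:11>4 C:8>3 D:10>9)
P1 drop B (C beats it: P:8>7 R:10>7 T:12>9)
P1→{A,C,D} P2→{P,R,T}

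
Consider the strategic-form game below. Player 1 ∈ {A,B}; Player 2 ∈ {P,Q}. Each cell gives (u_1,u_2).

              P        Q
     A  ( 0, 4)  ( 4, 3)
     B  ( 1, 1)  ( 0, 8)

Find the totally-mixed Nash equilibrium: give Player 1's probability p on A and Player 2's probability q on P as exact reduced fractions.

P1 mixes 7/8 on A; P2 mixes 4/5 on P

P1 indiff ⇒ q·0+(1-q)·4 = q·1+(1-q)·0 ⇒ q(-1) = (1-q)(-4) ⇒ q = 4/5
P2 indiff ⇒ p·4+(1-p)·1 = p·3+(1-p)·8 ⇒ p(1) = (1-p)(7) ⇒ p = 7/8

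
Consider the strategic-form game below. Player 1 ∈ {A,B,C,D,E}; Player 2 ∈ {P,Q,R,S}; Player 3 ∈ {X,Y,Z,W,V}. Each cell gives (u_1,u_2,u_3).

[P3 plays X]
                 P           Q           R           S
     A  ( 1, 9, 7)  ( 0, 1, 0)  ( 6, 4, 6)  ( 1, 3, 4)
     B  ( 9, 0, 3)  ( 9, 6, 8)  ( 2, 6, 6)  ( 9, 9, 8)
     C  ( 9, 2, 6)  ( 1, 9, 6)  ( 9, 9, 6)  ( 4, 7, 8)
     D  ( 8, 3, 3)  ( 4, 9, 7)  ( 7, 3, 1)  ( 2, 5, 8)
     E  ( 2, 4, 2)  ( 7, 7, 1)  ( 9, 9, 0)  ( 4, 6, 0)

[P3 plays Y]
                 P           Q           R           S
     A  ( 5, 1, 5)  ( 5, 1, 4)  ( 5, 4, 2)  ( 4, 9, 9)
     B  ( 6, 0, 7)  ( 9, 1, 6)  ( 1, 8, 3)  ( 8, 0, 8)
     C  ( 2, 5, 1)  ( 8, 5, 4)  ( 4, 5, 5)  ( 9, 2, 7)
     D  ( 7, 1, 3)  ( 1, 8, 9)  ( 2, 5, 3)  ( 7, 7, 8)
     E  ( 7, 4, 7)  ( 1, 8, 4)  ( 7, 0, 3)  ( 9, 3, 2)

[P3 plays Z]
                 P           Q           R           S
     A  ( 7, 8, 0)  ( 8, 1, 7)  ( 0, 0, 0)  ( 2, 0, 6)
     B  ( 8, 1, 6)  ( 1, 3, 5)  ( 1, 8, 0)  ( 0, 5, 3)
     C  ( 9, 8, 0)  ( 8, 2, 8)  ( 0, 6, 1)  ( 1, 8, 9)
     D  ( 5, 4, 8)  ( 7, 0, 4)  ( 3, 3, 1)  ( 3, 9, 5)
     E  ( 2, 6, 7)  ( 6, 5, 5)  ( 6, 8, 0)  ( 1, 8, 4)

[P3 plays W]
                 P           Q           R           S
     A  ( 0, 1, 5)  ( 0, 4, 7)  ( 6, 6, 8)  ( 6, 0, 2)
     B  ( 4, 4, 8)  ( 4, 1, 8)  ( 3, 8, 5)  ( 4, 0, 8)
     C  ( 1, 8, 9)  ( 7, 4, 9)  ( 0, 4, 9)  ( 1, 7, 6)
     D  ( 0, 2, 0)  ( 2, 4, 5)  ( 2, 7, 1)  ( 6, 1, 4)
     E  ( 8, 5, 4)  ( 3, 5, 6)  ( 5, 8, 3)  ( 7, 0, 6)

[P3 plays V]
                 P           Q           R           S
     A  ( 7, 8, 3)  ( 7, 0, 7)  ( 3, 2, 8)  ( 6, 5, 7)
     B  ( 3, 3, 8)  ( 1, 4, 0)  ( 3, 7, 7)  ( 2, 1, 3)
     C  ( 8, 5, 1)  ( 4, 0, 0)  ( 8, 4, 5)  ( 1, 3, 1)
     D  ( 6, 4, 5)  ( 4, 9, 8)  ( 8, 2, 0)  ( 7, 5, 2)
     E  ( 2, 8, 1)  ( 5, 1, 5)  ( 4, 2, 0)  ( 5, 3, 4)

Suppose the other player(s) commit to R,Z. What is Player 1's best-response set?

argmax u_1 = {E}

u_1(A vs R,Z) = 0
u_1(B vs R,Z) = 1
u_1(C vs R,Z) = 0
u_1(D vs R,Z) = 3
u_1(E vs R,Z) = 6
max payoff 6 at {E}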